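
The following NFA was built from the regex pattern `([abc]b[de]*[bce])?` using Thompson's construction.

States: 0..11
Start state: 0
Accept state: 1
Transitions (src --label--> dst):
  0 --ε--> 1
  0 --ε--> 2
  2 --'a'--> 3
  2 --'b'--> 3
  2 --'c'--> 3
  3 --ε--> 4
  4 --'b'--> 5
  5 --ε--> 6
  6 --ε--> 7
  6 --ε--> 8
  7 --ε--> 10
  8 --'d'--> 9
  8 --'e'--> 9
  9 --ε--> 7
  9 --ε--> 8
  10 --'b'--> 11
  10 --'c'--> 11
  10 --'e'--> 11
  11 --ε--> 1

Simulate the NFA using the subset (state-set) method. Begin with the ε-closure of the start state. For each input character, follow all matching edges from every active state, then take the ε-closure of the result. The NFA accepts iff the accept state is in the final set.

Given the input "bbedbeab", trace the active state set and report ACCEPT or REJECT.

Answer: REJECT

Steps:
initial (ε-close {0}): {0,1,2}
'b' @ 1: {3,4}
'b' @ 2: {5,6,7,8,10}
'e' @ 3: {1,7,8,9,10,11}  ✓accept
'd' @ 4: {7,8,9,10}
'b' @ 5: {1,11}  ✓accept
'e' @ 6: {}  — state set empty
rest 'ab' ignored (set empty)
after full input: {}  (accept=1 not in)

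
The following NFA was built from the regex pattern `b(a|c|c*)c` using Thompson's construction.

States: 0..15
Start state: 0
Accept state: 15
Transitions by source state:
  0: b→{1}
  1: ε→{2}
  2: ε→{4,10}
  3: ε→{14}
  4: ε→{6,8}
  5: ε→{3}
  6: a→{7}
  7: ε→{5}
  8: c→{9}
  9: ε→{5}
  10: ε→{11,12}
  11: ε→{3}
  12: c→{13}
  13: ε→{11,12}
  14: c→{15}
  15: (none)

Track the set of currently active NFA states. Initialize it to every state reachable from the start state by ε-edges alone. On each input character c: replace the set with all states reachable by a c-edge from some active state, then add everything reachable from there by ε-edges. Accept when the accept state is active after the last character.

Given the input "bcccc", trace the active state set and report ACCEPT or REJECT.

Answer: ACCEPT

Trace:
initial (ε-close {0}): {0}
'b' @ 1: {1,2,3,4,6,8,10,11,12,14}
'c' @ 2: {3,5,9,11,12,13,14,15}  (accept∈set)
'c' @ 3: {3,11,12,13,14,15}  (accept∈set)
'c' @ 4: {3,11,12,13,14,15}  (accept∈set)
'c' @ 5: {3,11,12,13,14,15}  (accept∈set)
end set {3,11,12,13,14,15} — state 15 in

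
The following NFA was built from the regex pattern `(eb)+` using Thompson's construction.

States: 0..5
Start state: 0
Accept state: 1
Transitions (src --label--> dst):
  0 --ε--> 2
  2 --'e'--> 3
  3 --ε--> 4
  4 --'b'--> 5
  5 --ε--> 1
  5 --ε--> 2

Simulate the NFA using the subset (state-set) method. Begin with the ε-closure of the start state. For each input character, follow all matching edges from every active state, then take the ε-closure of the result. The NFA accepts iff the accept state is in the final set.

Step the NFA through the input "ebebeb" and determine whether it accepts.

S₀ = ε-closure({0}) = {0,2}
'e' @ 1: {3,4}
'b' @ 2: {1,2,5}  [accepting]
'e' @ 3: {3,4}
'b' @ 4: {1,2,5}  [accepting]
'e' @ 5: {3,4}
'b' @ 6: {1,2,5}  [accepting]
final: {1,2,5}; accept 1 in set

Answer: ACCEPT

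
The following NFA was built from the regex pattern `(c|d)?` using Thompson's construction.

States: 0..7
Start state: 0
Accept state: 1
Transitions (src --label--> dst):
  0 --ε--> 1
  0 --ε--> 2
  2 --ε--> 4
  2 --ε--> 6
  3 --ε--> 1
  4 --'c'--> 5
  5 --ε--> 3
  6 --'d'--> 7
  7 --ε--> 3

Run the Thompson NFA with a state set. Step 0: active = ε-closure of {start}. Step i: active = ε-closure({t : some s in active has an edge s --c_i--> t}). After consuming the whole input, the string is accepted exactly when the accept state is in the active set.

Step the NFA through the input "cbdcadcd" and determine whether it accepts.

initial (ε-close {0}): {0,1,2,4,6}
'c' @ 1: {1,3,5}  ✓accept
'b' @ 2: {}  — no active states
rest 'dcadcd' ignored (set empty)
after full input: {}  (accept=1 not in)

Answer: REJECT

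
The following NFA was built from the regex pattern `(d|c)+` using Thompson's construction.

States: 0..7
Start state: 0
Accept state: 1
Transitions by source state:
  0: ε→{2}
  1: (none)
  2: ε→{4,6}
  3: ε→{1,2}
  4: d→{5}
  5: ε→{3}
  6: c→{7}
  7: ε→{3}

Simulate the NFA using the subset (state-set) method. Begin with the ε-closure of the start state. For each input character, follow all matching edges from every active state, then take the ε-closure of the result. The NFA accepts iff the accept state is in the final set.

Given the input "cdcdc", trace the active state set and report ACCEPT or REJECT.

Answer: ACCEPT

Derivation:
start: ε-closure({0}) = {0,2,4,6}
'c' @ 1: {1,2,3,4,6,7}  [accepting]
'd' @ 2: {1,2,3,4,5,6}  [accepting]
'c' @ 3: {1,2,3,4,6,7}  [accepting]
'd' @ 4: {1,2,3,4,5,6}  [accepting]
'c' @ 5: {1,2,3,4,6,7}  [accepting]
final: {1,2,3,4,6,7}; accept 1 in set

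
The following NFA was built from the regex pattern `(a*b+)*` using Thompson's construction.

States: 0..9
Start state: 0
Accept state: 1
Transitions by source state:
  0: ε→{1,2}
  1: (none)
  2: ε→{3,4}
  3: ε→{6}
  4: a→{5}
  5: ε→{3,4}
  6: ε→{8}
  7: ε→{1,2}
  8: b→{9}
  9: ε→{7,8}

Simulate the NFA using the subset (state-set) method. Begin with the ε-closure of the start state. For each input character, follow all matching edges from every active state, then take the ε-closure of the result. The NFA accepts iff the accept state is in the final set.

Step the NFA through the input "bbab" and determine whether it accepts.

Answer: ACCEPT

Steps:
initial (ε-close {0}): {0,1,2,3,4,6,8}
'b' @ 1: {1,2,3,4,6,7,8,9}  (accept∈set)
'b' @ 2: {1,2,3,4,6,7,8,9}  (accept∈set)
'a' @ 3: {3,4,5,6,8}
'b' @ 4: {1,2,3,4,6,7,8,9}  (accept∈set)
final: {1,2,3,4,6,7,8,9}; accept 1 in set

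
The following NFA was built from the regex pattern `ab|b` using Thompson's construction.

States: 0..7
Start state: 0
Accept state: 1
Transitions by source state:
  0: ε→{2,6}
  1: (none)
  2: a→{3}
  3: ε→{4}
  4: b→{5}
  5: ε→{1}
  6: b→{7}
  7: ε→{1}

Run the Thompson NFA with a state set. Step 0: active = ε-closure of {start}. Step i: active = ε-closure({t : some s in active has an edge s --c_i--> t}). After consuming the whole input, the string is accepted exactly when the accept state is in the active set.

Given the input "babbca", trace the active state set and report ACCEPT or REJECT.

start: ε-closure({0}) = {0,2,6}
'b' @ 1: {1,7}  (accept∈set)
'a' @ 2: {}  — state set empty
rest 'bbca' ignored (set empty)
final: {}; accept 1 not in set

Answer: REJECT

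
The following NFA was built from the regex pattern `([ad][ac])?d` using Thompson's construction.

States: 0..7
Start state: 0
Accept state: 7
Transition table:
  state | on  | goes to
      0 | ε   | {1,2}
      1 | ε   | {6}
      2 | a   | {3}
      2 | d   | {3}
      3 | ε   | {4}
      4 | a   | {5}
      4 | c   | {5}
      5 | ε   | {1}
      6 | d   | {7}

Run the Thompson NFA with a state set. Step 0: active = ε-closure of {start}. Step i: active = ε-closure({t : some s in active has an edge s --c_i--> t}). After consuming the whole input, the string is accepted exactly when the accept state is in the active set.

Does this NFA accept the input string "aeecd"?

Answer: REJECT

Trace:
initial (ε-close {0}): {0,1,2,6}
'a' @ 1: {3,4}
'e' @ 2: {}  — state set empty
rest 'ecd' ignored (set empty)
final: {}; accept 7 not in set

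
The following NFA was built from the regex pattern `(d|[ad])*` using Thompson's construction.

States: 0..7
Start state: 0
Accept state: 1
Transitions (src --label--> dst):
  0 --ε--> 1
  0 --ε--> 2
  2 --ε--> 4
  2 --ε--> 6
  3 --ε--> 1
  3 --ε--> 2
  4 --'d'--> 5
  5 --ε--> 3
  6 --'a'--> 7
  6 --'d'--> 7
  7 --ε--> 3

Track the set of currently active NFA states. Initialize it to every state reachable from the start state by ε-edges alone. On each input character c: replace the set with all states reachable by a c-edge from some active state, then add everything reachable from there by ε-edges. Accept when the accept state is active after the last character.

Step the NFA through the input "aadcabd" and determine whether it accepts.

start: ε-closure({0}) = {0,1,2,4,6}
'a' @ 1: {1,2,3,4,6,7}  ✓accept
'a' @ 2: {1,2,3,4,6,7}  ✓accept
'd' @ 3: {1,2,3,4,5,6,7}  ✓accept
'c' @ 4: {}  — state set empty
rest 'abd' ignored (set empty)
end set {} — state 1 not in

Answer: REJECT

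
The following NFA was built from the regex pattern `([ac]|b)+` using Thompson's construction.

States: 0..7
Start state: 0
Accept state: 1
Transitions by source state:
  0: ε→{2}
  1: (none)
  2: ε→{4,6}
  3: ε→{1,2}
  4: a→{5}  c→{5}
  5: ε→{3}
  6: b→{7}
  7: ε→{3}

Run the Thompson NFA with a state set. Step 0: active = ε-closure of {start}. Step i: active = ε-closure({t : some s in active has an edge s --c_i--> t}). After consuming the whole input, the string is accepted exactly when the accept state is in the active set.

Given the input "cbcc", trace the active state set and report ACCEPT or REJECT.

Answer: ACCEPT

Steps:
initial (ε-close {0}): {0,2,4,6}
'c' @ 1: {1,2,3,4,5,6}  [accepting]
'b' @ 2: {1,2,3,4,6,7}  [accepting]
'c' @ 3: {1,2,3,4,5,6}  [accepting]
'c' @ 4: {1,2,3,4,5,6}  [accepting]
end set {1,2,3,4,5,6} — state 1 in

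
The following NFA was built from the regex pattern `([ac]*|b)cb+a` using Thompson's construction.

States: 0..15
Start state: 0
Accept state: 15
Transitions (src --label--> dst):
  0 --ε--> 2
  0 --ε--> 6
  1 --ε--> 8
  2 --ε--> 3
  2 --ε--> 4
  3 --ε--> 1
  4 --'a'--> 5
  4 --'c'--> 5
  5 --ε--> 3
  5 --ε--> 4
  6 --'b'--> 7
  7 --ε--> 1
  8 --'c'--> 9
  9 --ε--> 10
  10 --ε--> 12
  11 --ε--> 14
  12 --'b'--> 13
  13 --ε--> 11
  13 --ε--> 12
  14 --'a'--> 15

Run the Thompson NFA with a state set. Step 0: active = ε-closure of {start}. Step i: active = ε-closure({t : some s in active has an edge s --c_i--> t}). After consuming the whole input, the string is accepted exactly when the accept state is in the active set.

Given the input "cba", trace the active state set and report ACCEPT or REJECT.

Answer: ACCEPT

Trace:
start: ε-closure({0}) = {0,1,2,3,4,6,8}
'c' @ 1: {1,3,4,5,8,9,10,12}
'b' @ 2: {11,12,13,14}
'a' @ 3: {15}  ✓accept
after full input: {15}  (accept=15 in)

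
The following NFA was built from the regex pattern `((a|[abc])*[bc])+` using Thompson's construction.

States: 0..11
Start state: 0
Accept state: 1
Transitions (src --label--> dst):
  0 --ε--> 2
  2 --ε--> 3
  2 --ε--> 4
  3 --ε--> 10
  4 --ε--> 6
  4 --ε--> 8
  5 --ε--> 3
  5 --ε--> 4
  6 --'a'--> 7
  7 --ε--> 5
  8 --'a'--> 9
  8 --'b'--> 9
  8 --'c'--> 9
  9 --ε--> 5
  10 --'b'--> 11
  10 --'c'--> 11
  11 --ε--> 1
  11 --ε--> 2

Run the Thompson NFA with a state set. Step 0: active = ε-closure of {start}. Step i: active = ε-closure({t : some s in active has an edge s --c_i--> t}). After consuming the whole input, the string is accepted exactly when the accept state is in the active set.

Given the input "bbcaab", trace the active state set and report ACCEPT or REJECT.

initial (ε-close {0}): {0,2,3,4,6,8,10}
'b' @ 1: {1,2,3,4,5,6,8,9,10,11}  (accept∈set)
'b' @ 2: {1,2,3,4,5,6,8,9,10,11}  (accept∈set)
'c' @ 3: {1,2,3,4,5,6,8,9,10,11}  (accept∈set)
'a' @ 4: {3,4,5,6,7,8,9,10}
'a' @ 5: {3,4,5,6,7,8,9,10}
'b' @ 6: {1,2,3,4,5,6,8,9,10,11}  (accept∈set)
final: {1,2,3,4,5,6,8,9,10,11}; accept 1 in set

Answer: ACCEPT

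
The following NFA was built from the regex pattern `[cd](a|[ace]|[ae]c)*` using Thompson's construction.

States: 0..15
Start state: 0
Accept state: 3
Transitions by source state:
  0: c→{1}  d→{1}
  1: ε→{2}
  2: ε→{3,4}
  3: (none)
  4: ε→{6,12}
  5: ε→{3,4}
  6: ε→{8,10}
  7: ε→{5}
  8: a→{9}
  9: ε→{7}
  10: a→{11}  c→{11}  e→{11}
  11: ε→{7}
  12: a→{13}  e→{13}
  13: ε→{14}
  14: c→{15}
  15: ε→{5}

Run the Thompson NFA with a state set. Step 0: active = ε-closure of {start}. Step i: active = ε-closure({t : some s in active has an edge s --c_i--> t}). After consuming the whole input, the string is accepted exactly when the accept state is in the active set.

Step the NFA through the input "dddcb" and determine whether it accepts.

Answer: REJECT

Derivation:
start: ε-closure({0}) = {0}
'd' @ 1: {1,2,3,4,6,8,10,12}  ✓accept
'd' @ 2: {}  — dead — no transitions
rest 'dcb' ignored (set empty)
after full input: {}  (accept=3 not in)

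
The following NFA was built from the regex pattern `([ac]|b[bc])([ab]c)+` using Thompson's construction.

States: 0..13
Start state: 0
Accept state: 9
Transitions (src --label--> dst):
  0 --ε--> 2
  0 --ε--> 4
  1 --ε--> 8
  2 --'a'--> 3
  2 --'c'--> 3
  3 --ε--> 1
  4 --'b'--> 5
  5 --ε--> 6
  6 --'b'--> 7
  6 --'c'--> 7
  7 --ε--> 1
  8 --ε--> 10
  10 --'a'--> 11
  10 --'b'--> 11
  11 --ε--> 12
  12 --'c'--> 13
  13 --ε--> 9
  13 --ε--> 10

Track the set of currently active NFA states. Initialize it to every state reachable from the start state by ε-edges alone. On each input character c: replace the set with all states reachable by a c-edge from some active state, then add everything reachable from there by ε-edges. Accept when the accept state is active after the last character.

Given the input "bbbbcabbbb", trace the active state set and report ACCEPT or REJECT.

S₀ = ε-closure({0}) = {0,2,4}
'b' @ 1: {5,6}
'b' @ 2: {1,7,8,10}
'b' @ 3: {11,12}
'b' @ 4: {}  — state set empty
rest 'cabbbb' ignored (set empty)
final: {}; accept 9 not in set

Answer: REJECT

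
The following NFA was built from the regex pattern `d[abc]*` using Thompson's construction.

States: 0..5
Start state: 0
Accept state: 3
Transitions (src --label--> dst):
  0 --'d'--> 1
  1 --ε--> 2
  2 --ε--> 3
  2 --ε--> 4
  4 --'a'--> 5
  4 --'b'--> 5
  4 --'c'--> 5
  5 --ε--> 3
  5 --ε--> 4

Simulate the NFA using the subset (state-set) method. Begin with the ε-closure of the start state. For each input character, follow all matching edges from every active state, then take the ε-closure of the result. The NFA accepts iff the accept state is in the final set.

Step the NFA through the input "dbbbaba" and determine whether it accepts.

Answer: ACCEPT

Derivation:
start: ε-closure({0}) = {0}
'd' @ 1: {1,2,3,4}  (accept∈set)
'b' @ 2: {3,4,5}  (accept∈set)
'b' @ 3: {3,4,5}  (accept∈set)
'b' @ 4: {3,4,5}  (accept∈set)
'a' @ 5: {3,4,5}  (accept∈set)
'b' @ 6: {3,4,5}  (accept∈set)
'a' @ 7: {3,4,5}  (accept∈set)
final: {3,4,5}; accept 3 in set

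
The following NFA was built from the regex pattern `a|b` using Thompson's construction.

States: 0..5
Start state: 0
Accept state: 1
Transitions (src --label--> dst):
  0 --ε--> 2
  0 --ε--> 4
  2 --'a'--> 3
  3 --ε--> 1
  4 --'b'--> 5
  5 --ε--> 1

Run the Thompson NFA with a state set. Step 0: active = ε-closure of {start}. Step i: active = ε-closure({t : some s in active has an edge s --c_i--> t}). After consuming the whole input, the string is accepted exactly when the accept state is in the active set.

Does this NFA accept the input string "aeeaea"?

S₀ = ε-closure({0}) = {0,2,4}
'a' @ 1: {1,3}  ✓accept
'e' @ 2: {}  — dead — no transitions
rest 'eaea' ignored (set empty)
after full input: {}  (accept=1 not in)

Answer: REJECT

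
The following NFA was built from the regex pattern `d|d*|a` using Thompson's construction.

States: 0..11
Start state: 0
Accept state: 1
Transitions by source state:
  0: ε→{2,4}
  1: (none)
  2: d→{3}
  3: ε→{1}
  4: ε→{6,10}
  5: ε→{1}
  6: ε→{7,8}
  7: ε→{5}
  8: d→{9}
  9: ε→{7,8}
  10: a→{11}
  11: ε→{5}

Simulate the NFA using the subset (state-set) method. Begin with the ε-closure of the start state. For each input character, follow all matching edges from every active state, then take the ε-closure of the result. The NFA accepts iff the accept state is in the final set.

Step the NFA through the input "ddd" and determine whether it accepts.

initial (ε-close {0}): {0,1,2,4,5,6,7,8,10}
'd' @ 1: {1,3,5,7,8,9}  ✓accept
'd' @ 2: {1,5,7,8,9}  ✓accept
'd' @ 3: {1,5,7,8,9}  ✓accept
final: {1,5,7,8,9}; accept 1 in set

Answer: ACCEPT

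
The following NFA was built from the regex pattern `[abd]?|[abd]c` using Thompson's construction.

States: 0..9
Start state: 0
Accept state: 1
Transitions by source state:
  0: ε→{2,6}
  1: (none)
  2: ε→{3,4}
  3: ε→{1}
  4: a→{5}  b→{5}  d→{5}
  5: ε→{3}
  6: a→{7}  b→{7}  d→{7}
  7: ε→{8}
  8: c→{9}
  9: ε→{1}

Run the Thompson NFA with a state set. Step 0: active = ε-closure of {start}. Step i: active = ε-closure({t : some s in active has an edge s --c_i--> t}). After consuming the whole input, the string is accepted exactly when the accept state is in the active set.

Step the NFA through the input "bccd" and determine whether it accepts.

Answer: REJECT

Derivation:
start: ε-closure({0}) = {0,1,2,3,4,6}
'b' @ 1: {1,3,5,7,8}  [accepting]
'c' @ 2: {1,9}  [accepting]
'c' @ 3: {}  — dead — no transitions
rest 'd' ignored (set empty)
after full input: {}  (accept=1 not in)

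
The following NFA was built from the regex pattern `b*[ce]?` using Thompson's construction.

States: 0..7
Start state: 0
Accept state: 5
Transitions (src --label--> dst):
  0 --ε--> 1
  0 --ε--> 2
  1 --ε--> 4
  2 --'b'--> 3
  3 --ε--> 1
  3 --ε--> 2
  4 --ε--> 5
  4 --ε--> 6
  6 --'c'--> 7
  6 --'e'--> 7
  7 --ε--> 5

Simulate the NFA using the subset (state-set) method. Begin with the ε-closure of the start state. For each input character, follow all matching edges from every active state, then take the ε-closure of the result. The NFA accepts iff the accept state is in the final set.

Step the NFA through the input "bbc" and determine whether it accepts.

S₀ = ε-closure({0}) = {0,1,2,4,5,6}
'b' @ 1: {1,2,3,4,5,6}  ✓accept
'b' @ 2: {1,2,3,4,5,6}  ✓accept
'c' @ 3: {5,7}  ✓accept
end set {5,7} — state 5 in

Answer: ACCEPT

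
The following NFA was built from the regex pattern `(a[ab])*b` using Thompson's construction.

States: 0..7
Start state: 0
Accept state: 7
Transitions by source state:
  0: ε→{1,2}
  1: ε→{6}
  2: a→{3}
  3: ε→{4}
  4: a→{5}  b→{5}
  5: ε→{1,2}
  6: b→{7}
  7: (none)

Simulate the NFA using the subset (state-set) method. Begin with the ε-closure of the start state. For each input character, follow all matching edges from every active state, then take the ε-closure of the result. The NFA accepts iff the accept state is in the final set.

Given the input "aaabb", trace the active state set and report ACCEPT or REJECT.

start: ε-closure({0}) = {0,1,2,6}
'a' @ 1: {3,4}
'a' @ 2: {1,2,5,6}
'a' @ 3: {3,4}
'b' @ 4: {1,2,5,6}
'b' @ 5: {7}  [accepting]
final: {7}; accept 7 in set

Answer: ACCEPT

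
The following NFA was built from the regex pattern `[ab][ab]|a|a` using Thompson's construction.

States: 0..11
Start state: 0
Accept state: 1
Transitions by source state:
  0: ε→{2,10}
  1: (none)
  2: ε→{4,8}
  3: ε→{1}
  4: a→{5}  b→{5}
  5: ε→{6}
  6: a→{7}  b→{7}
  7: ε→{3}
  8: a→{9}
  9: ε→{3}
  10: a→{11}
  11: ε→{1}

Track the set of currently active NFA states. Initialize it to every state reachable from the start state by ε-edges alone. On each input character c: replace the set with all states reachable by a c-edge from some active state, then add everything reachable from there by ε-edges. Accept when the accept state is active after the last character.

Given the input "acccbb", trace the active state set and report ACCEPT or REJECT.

initial (ε-close {0}): {0,2,4,8,10}
'a' @ 1: {1,3,5,6,9,11}  [accepting]
'c' @ 2: {}  — no active states
rest 'ccbb' ignored (set empty)
end set {} — state 1 not in

Answer: REJECT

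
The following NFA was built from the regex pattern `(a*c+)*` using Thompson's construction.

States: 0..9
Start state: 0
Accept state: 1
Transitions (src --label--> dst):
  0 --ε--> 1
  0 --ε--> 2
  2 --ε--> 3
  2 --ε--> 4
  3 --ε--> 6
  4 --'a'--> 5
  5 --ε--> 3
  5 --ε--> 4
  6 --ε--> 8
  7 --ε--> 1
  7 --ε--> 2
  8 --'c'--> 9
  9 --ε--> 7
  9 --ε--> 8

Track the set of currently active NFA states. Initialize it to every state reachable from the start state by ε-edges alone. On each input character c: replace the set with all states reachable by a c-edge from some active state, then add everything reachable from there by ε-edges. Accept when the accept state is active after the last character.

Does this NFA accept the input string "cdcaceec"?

Answer: REJECT

Steps:
S₀ = ε-closure({0}) = {0,1,2,3,4,6,8}
'c' @ 1: {1,2,3,4,6,7,8,9}  [accepting]
'd' @ 2: {}  — dead — no transitions
rest 'caceec' ignored (set empty)
final: {}; accept 1 not in set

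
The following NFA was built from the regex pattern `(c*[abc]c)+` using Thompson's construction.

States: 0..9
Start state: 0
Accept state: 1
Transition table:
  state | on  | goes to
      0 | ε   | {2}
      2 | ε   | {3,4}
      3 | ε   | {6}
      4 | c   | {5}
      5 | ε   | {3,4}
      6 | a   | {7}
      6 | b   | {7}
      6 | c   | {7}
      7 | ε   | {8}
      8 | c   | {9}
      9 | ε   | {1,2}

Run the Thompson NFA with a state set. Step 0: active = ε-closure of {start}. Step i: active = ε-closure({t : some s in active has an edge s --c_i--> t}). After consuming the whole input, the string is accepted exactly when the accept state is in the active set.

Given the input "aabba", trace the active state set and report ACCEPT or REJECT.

start: ε-closure({0}) = {0,2,3,4,6}
'a' @ 1: {7,8}
'a' @ 2: {}  — state set empty
rest 'bba' ignored (set empty)
after full input: {}  (accept=1 not in)

Answer: REJECT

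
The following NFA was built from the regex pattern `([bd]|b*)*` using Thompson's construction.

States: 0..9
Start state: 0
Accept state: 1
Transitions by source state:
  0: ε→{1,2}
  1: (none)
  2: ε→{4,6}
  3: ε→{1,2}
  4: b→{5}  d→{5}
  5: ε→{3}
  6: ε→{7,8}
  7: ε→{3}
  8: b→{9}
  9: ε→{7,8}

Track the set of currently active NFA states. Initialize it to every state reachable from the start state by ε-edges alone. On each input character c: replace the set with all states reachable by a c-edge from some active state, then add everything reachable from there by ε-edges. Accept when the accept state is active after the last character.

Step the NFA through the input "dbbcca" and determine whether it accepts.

initial (ε-close {0}): {0,1,2,3,4,6,7,8}
'd' @ 1: {1,2,3,4,5,6,7,8}  [accepting]
'b' @ 2: {1,2,3,4,5,6,7,8,9}  [accepting]
'b' @ 3: {1,2,3,4,5,6,7,8,9}  [accepting]
'c' @ 4: {}  — no active states
rest 'ca' ignored (set empty)
after full input: {}  (accept=1 not in)

Answer: REJECT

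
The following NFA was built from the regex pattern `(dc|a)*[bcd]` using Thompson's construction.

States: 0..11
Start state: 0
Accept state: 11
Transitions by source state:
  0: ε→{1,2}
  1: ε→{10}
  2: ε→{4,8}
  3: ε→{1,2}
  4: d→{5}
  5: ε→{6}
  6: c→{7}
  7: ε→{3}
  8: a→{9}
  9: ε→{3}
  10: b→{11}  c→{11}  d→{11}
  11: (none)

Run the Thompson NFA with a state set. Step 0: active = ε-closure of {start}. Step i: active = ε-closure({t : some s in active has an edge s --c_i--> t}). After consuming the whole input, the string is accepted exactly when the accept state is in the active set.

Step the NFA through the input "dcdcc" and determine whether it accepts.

start: ε-closure({0}) = {0,1,2,4,8,10}
'd' @ 1: {5,6,11}  (accept∈set)
'c' @ 2: {1,2,3,4,7,8,10}
'd' @ 3: {5,6,11}  (accept∈set)
'c' @ 4: {1,2,3,4,7,8,10}
'c' @ 5: {11}  (accept∈set)
after full input: {11}  (accept=11 in)

Answer: ACCEPT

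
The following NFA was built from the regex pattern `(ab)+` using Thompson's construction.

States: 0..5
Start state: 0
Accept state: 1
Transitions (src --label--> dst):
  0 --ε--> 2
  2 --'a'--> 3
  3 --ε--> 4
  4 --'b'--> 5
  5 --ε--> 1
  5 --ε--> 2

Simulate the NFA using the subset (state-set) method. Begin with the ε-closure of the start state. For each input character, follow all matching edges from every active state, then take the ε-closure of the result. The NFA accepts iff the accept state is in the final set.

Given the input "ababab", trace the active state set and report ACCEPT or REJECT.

Answer: ACCEPT

Steps:
start: ε-closure({0}) = {0,2}
'a' @ 1: {3,4}
'b' @ 2: {1,2,5}  [accepting]
'a' @ 3: {3,4}
'b' @ 4: {1,2,5}  [accepting]
'a' @ 5: {3,4}
'b' @ 6: {1,2,5}  [accepting]
end set {1,2,5} — state 1 in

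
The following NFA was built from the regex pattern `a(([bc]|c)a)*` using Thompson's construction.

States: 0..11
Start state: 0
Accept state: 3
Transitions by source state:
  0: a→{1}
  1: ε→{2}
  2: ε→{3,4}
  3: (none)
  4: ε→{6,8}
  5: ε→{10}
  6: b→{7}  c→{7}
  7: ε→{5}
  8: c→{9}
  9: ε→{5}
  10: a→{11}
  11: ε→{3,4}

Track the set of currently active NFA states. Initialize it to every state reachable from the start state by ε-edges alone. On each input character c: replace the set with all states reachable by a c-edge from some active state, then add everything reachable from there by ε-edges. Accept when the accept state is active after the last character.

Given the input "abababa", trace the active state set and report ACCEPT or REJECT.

start: ε-closure({0}) = {0}
'a' @ 1: {1,2,3,4,6,8}  ✓accept
'b' @ 2: {5,7,10}
'a' @ 3: {3,4,6,8,11}  ✓accept
'b' @ 4: {5,7,10}
'a' @ 5: {3,4,6,8,11}  ✓accept
'b' @ 6: {5,7,10}
'a' @ 7: {3,4,6,8,11}  ✓accept
end set {3,4,6,8,11} — state 3 in

Answer: ACCEPT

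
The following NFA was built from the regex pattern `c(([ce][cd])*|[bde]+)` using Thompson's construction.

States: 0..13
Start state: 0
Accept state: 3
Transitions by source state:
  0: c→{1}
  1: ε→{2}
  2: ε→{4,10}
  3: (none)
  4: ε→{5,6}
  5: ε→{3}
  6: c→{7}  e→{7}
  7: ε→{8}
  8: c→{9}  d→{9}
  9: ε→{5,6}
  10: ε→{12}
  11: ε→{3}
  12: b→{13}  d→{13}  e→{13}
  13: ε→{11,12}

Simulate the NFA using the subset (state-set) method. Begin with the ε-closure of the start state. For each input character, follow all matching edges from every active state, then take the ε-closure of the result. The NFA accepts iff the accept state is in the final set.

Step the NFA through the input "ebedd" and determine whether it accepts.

S₀ = ε-closure({0}) = {0}
'e' @ 1: {}  — dead — no transitions
rest 'bedd' ignored (set empty)
final: {}; accept 3 not in set

Answer: REJECT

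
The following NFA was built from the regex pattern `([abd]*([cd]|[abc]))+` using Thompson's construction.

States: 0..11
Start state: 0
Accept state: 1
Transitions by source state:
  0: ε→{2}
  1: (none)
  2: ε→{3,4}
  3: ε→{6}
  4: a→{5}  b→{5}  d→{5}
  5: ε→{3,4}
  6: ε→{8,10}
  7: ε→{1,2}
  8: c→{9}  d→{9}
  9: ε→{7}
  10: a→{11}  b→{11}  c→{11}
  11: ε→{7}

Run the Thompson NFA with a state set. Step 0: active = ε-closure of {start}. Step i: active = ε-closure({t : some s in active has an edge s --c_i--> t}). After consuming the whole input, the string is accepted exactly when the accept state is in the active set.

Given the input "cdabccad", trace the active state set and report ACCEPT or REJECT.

Answer: ACCEPT

Steps:
S₀ = ε-closure({0}) = {0,2,3,4,6,8,10}
'c' @ 1: {1,2,3,4,6,7,8,9,10,11}  (accept∈set)
'd' @ 2: {1,2,3,4,5,6,7,8,9,10}  (accept∈set)
'a' @ 3: {1,2,3,4,5,6,7,8,10,11}  (accept∈set)
'b' @ 4: {1,2,3,4,5,6,7,8,10,11}  (accept∈set)
'c' @ 5: {1,2,3,4,6,7,8,9,10,11}  (accept∈set)
'c' @ 6: {1,2,3,4,6,7,8,9,10,11}  (accept∈set)
'a' @ 7: {1,2,3,4,5,6,7,8,10,11}  (accept∈set)
'd' @ 8: {1,2,3,4,5,6,7,8,9,10}  (accept∈set)
final: {1,2,3,4,5,6,7,8,9,10}; accept 1 in set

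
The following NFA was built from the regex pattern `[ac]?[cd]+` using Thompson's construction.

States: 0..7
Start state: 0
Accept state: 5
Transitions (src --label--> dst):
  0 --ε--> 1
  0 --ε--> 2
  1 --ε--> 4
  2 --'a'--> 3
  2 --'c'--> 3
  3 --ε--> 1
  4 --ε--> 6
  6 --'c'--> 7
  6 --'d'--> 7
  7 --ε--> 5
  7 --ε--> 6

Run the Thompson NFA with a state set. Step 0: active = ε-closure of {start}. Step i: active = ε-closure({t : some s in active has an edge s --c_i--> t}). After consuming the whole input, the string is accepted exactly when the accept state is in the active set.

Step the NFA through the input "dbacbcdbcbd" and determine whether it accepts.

initial (ε-close {0}): {0,1,2,4,6}
'd' @ 1: {5,6,7}  [accepting]
'b' @ 2: {}  — state set empty
rest 'acbcdbcbd' ignored (set empty)
after full input: {}  (accept=5 not in)

Answer: REJECT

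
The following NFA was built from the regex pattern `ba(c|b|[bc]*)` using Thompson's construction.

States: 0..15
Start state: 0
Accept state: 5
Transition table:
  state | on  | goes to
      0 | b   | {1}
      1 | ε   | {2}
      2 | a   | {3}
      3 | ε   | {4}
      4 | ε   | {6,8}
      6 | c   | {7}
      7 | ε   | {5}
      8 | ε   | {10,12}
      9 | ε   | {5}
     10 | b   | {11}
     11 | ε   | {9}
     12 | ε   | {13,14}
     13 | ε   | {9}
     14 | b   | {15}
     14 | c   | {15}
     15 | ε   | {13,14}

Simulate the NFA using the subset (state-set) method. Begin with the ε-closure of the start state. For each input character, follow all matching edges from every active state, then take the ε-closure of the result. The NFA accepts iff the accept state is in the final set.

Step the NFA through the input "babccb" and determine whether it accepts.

start: ε-closure({0}) = {0}
'b' @ 1: {1,2}
'a' @ 2: {3,4,5,6,8,9,10,12,13,14}  (accept∈set)
'b' @ 3: {5,9,11,13,14,15}  (accept∈set)
'c' @ 4: {5,9,13,14,15}  (accept∈set)
'c' @ 5: {5,9,13,14,15}  (accept∈set)
'b' @ 6: {5,9,13,14,15}  (accept∈set)
after full input: {5,9,13,14,15}  (accept=5 in)

Answer: ACCEPT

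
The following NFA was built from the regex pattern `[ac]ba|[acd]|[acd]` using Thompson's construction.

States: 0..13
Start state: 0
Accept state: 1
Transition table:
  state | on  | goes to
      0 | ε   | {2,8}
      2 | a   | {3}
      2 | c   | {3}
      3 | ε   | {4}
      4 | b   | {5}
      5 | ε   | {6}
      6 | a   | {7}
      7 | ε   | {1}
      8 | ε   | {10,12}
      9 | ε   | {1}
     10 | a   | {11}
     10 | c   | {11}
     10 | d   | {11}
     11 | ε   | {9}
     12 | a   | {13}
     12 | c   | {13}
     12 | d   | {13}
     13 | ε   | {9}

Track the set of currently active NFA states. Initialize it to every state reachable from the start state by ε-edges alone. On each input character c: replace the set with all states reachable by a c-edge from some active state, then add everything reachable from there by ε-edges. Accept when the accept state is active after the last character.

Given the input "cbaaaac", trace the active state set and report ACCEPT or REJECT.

start: ε-closure({0}) = {0,2,8,10,12}
'c' @ 1: {1,3,4,9,11,13}  (accept∈set)
'b' @ 2: {5,6}
'a' @ 3: {1,7}  (accept∈set)
'a' @ 4: {}  — state set empty
rest 'aac' ignored (set empty)
after full input: {}  (accept=1 not in)

Answer: REJECT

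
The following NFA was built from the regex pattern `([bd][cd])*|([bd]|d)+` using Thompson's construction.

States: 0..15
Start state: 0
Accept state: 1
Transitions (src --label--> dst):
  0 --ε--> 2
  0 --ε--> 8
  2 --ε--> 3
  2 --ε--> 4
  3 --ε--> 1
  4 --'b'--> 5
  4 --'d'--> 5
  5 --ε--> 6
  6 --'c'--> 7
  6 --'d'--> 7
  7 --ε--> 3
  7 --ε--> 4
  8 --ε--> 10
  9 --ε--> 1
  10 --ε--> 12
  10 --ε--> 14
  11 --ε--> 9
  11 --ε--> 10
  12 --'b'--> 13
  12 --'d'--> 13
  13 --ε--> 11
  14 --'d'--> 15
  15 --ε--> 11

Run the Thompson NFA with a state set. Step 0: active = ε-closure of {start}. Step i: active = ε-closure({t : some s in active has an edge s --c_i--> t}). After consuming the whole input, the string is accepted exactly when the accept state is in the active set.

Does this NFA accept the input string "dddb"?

start: ε-closure({0}) = {0,1,2,3,4,8,10,12,14}
'd' @ 1: {1,5,6,9,10,11,12,13,14,15}  [accepting]
'd' @ 2: {1,3,4,7,9,10,11,12,13,14,15}  [accepting]
'd' @ 3: {1,5,6,9,10,11,12,13,14,15}  [accepting]
'b' @ 4: {1,9,10,11,12,13,14}  [accepting]
final: {1,9,10,11,12,13,14}; accept 1 in set

Answer: ACCEPT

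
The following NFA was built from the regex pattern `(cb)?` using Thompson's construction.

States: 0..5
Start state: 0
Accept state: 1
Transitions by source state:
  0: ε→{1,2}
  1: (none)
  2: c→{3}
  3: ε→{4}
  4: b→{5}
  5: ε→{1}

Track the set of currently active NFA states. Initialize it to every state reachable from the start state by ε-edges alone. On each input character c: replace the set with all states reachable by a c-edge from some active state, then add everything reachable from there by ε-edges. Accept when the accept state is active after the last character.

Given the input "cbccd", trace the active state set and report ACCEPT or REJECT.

S₀ = ε-closure({0}) = {0,1,2}
'c' @ 1: {3,4}
'b' @ 2: {1,5}  [accepting]
'c' @ 3: {}  — dead — no transitions
rest 'cd' ignored (set empty)
after full input: {}  (accept=1 not in)

Answer: REJECT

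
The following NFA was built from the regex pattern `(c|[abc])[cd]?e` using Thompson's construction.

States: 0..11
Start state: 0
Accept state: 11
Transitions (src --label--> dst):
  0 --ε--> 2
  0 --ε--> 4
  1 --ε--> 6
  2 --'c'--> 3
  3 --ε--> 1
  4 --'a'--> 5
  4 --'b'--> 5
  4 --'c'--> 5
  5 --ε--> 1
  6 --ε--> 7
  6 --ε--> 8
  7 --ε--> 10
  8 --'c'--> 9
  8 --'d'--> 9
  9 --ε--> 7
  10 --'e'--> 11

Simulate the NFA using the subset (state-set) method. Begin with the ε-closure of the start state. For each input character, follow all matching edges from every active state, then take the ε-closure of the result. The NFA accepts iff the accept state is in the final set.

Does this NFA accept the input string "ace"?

Answer: ACCEPT

Derivation:
initial (ε-close {0}): {0,2,4}
'a' @ 1: {1,5,6,7,8,10}
'c' @ 2: {7,9,10}
'e' @ 3: {11}  ✓accept
after full input: {11}  (accept=11 in)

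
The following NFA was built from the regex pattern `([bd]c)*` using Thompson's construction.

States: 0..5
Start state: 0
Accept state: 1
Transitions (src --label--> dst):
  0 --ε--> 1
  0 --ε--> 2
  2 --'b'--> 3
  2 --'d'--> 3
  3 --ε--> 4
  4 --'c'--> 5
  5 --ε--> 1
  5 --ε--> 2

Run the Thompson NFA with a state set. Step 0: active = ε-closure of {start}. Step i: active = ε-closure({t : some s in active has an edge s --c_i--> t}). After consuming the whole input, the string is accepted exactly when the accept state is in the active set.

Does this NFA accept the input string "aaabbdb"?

Answer: REJECT

Trace:
initial (ε-close {0}): {0,1,2}
'a' @ 1: {}  — no active states
rest 'aabbdb' ignored (set empty)
after full input: {}  (accept=1 not in)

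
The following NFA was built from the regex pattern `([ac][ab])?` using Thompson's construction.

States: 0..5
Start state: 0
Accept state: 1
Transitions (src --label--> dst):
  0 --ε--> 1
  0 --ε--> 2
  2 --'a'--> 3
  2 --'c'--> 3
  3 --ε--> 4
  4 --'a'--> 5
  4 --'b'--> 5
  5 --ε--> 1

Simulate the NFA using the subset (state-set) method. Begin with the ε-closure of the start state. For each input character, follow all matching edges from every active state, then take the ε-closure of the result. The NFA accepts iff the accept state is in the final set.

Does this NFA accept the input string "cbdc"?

S₀ = ε-closure({0}) = {0,1,2}
'c' @ 1: {3,4}
'b' @ 2: {1,5}  ✓accept
'd' @ 3: {}  — dead — no transitions
rest 'c' ignored (set empty)
after full input: {}  (accept=1 not in)

Answer: REJECT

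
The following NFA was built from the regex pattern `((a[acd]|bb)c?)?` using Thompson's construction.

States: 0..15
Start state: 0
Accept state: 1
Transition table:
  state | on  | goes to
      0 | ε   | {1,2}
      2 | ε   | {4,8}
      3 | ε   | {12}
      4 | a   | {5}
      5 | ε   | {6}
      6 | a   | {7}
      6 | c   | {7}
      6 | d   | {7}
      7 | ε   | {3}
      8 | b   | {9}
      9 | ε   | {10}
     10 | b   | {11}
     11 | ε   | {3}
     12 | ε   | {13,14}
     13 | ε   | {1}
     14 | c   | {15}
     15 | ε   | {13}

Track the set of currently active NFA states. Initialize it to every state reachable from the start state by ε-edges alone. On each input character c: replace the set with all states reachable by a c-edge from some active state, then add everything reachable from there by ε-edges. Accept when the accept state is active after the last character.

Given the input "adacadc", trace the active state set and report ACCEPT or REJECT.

initial (ε-close {0}): {0,1,2,4,8}
'a' @ 1: {5,6}
'd' @ 2: {1,3,7,12,13,14}  (accept∈set)
'a' @ 3: {}  — no active states
rest 'cadc' ignored (set empty)
end set {} — state 1 not in

Answer: REJECT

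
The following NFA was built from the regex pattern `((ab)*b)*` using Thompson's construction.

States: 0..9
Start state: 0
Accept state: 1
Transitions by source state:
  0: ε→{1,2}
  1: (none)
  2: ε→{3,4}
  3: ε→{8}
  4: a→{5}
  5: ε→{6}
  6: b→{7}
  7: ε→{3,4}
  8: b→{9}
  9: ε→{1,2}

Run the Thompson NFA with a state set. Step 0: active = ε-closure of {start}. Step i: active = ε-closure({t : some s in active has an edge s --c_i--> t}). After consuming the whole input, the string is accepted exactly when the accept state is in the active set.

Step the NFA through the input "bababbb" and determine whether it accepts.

Answer: ACCEPT

Steps:
initial (ε-close {0}): {0,1,2,3,4,8}
'b' @ 1: {1,2,3,4,8,9}  ✓accept
'a' @ 2: {5,6}
'b' @ 3: {3,4,7,8}
'a' @ 4: {5,6}
'b' @ 5: {3,4,7,8}
'b' @ 6: {1,2,3,4,8,9}  ✓accept
'b' @ 7: {1,2,3,4,8,9}  ✓accept
after full input: {1,2,3,4,8,9}  (accept=1 in)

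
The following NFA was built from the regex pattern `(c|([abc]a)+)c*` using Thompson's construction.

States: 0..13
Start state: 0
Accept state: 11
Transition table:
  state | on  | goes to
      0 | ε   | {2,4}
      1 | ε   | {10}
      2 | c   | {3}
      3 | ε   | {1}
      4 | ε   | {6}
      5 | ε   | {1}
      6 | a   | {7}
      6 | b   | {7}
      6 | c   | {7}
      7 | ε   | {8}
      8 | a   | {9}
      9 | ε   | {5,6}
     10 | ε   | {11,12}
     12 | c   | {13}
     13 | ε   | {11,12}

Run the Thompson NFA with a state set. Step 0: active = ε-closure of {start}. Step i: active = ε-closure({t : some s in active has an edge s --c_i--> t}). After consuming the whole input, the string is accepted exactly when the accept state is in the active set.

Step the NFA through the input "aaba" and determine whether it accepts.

start: ε-closure({0}) = {0,2,4,6}
'a' @ 1: {7,8}
'a' @ 2: {1,5,6,9,10,11,12}  ✓accept
'b' @ 3: {7,8}
'a' @ 4: {1,5,6,9,10,11,12}  ✓accept
after full input: {1,5,6,9,10,11,12}  (accept=11 in)

Answer: ACCEPT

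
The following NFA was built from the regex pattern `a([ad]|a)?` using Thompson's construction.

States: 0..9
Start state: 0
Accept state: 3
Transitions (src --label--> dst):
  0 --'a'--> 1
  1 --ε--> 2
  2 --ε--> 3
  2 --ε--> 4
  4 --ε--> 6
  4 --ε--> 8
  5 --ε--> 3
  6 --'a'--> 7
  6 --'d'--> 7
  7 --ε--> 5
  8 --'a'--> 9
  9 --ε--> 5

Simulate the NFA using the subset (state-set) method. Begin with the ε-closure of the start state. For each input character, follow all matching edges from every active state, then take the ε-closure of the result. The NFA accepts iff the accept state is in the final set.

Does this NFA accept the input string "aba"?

initial (ε-close {0}): {0}
'a' @ 1: {1,2,3,4,6,8}  ✓accept
'b' @ 2: {}  — state set empty
rest 'a' ignored (set empty)
end set {} — state 3 not in

Answer: REJECT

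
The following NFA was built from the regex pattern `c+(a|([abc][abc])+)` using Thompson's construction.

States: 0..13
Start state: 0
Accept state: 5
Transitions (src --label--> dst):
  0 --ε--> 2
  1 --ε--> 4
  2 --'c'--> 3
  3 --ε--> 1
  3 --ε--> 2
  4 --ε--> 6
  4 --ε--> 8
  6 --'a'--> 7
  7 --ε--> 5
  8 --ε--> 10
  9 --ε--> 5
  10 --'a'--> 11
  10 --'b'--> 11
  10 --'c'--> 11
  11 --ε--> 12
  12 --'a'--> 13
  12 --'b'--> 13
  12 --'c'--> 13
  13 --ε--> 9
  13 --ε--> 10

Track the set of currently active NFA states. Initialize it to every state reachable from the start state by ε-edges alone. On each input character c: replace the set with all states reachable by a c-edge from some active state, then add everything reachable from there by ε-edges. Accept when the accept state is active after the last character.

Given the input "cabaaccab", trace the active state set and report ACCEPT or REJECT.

S₀ = ε-closure({0}) = {0,2}
'c' @ 1: {1,2,3,4,6,8,10}
'a' @ 2: {5,7,11,12}  (accept∈set)
'b' @ 3: {5,9,10,13}  (accept∈set)
'a' @ 4: {11,12}
'a' @ 5: {5,9,10,13}  (accept∈set)
'c' @ 6: {11,12}
'c' @ 7: {5,9,10,13}  (accept∈set)
'a' @ 8: {11,12}
'b' @ 9: {5,9,10,13}  (accept∈set)
after full input: {5,9,10,13}  (accept=5 in)

Answer: ACCEPT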